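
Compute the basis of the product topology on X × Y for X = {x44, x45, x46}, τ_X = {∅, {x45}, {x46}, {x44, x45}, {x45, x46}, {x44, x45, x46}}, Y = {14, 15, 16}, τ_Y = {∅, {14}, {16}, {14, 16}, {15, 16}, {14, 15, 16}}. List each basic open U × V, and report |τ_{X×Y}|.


Basis B = {∅ × ∅, {x45} × {14}, {x45} × {16}, {x46} × {14}, {x46} × {16}, {x44, x45} × {14}, {x44, x45} × {16}, {x45} × {14, 16}, {x45, x46} × {14}, {x45} × {15, 16}, {x45, x46} × {16}, {x46} × {14, 16}, {x46} × {15, 16}, {x44, x45, x46} × {14}, {x44, x45, x46} × {16}, {x45} × {14, 15, 16}, {x46} × {14, 15, 16}, {x44, x45} × {14, 16}, {x44, x45} × {15, 16}, {x45, x46} × {14, 16}, {x45, x46} × {15, 16}, {x44, x45} × {14, 15, 16}, {x44, x45, x46} × {14, 16}, {x44, x45, x46} × {15, 16}, {x45, x46} × {14, 15, 16}, {x44, x45, x46} × {14, 15, 16}}; |τ_{X×Y}| = 108.

Enumerate products U × V with U ∈ τ_X, V ∈ τ_Y (deduplicated):
  ∅ × ∅ = {} (∅)
  {x45} × {14} = {(x45,14)}
  {x45} × {16} = {(x45,16)}
  {x46} × {14} = {(x46,14)}
  {x46} × {16} = {(x46,16)}
  {x44, x45} × {14} = {(x44,14), (x45,14)}
  {x44, x45} × {16} = {(x44,16), (x45,16)}
  {x45} × {14, 16} = {(x45,14), (x45,16)}
  {x45, x46} × {14} = {(x45,14), (x46,14)}
  {x45} × {15, 16} = {(x45,15), (x45,16)}
  {x45, x46} × {16} = {(x45,16), (x46,16)}
  {x46} × {14, 16} = {(x46,14), (x46,16)}
  {x46} × {15, 16} = {(x46,15), (x46,16)}
  {x44, x45, x46} × {14} = {(x44,14), (x45,14), (x46,14)}
  {x44, x45, x46} × {16} = {(x44,16), (x45,16), (x46,16)}
  {x45} × {14, 15, 16} = {(x45,14), (x45,15), (x45,16)}
  {x46} × {14, 15, 16} = {(x46,14), (x46,15), (x46,16)}
  {x44, x45} × {14, 16} = {(x44,14), (x44,16), (x45,14), (x45,16)}
  {x44, x45} × {15, 16} = {(x44,15), (x44,16), (x45,15), (x45,16)}
  {x45, x46} × {14, 16} = {(x45,14), (x45,16), (x46,14), (x46,16)}
  {x45, x46} × {15, 16} = {(x45,15), (x45,16), (x46,15), (x46,16)}
  {x44, x45} × {14, 15, 16} = {(x44,14), (x44,15), (x44,16), (x45,14), (x45,15), (x45,16)}
  {x44, x45, x46} × {14, 16} = {(x44,14), (x44,16), (x45,14), (x45,16), (x46,14), (x46,16)}
  {x44, x45, x46} × {15, 16} = {(x44,15), (x44,16), (x45,15), (x45,16), (x46,15), (x46,16)}
  {x45, x46} × {14, 15, 16} = {(x45,14), (x45,15), (x45,16), (x46,14), (x46,15), (x46,16)}
  {x44, x45, x46} × {14, 15, 16} = {(x44,14), (x44,15), (x44,16), (x45,14), (x45,15), (x45,16), (x46,14), (x46,15), (x46,16)}
These 26 distinct sets form the basis B.
Close under arbitrary unions to get τ_{X×Y}; counting gives |τ_{X×Y}| = 108.


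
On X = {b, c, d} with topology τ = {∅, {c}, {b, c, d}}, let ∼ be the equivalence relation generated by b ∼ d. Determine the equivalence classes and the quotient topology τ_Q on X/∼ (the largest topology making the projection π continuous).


X/∼ = {[b=d], [c]}; |τ_Q| = 3.

Equivalence classes: [b=d], [c].
Quotient map π: X → X/∼ sends b ↦ [b=d], c ↦ [c], d ↦ [b=d].
For each subset V ⊆ X/∼, compute π^{-1}(V) ⊆ X and check whether π^{-1}(V) ∈ τ. V is open in τ_Q iff π^{-1}(V) ∈ τ.
  V = {}: π^{-1}(V) = ∅ ∈ τ ✓.
  V = {[b=d]}: π^{-1}(V) = {b, d} ∉ τ ✗.
  V = {[c]}: π^{-1}(V) = {c} ∈ τ ✓.
  V = {[b=d], [c]}: π^{-1}(V) = {b, c, d} ∈ τ ✓.
Open sets in the quotient: τ_Q = {{}, {[c]}, {[b=d], [c]}} (3 elements).


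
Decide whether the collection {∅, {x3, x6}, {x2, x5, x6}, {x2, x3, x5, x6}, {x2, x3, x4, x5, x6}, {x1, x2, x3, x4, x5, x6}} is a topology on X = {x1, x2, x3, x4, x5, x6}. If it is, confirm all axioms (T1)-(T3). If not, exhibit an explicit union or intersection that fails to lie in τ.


τ is NOT a topology on X.

Axiom (T1): ∅ ∈ τ? Yes; X ∈ τ? Yes.
Axiom (T2/T3): check pairwise unions and intersections of members of τ.
Counterexample for (T3): {x3, x6} ∩ {x2, x5, x6} = {x6} ∉ τ. Therefore τ is NOT a topology.


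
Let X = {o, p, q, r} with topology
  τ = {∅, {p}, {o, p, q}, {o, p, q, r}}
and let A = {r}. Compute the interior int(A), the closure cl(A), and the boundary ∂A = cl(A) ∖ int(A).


int(A) = ∅, cl(A) = {r}, ∂A = {r}.

Closed sets in (X, τ) are complements of opens:
  closed(X, τ) = {∅, {r}, {o, q, r}, {o, p, q, r}}.
int(A) = ⋃ {U ∈ τ : U ⊆ A}. Opens contained in A: ∅.
Taking the union of these: int(A) = ∅.
cl(A) = ⋂ {C closed : A ⊆ C}. Closed sets containing A: {r}, {o, q, r}, {o, p, q, r}.
Intersecting these: cl(A) = {r}.
∂A = cl(A) ∖ int(A) = {r} ∖ ∅ = {r}.


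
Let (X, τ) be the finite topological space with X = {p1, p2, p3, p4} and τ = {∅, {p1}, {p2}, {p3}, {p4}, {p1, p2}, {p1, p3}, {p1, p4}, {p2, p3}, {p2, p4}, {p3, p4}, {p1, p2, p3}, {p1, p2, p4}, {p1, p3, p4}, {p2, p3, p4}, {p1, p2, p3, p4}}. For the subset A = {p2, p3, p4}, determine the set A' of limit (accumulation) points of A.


A' = ∅

For each x ∈ X, list the open sets U ∈ τ with x ∈ U, then check whether U ∩ (A ∖ {x}) ≠ ∅ for every such U.
  x = p1: open {p1} ∋ x has {p1} ∩ (A ∖ {p1}) = ∅, so x is NOT a limit point.
  x = p2: open {p2} ∋ x has {p2} ∩ (A ∖ {p2}) = ∅, so x is NOT a limit point.
  x = p3: open {p3} ∋ x has {p3} ∩ (A ∖ {p3}) = ∅, so x is NOT a limit point.
  x = p4: open {p4} ∋ x has {p4} ∩ (A ∖ {p4}) = ∅, so x is NOT a limit point.
Collecting: A' = ∅.


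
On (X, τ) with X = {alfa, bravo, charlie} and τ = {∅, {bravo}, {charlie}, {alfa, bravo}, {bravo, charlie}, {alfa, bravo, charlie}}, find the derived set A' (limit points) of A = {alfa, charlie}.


A' = ∅

For each x ∈ X, list the open sets U ∈ τ with x ∈ U, then check whether U ∩ (A ∖ {x}) ≠ ∅ for every such U.
  x = alfa: open {alfa, bravo} ∋ x has {alfa, bravo} ∩ (A ∖ {alfa}) = ∅, so x is NOT a limit point.
  x = bravo: open {bravo} ∋ x has {bravo} ∩ (A ∖ {bravo}) = ∅, so x is NOT a limit point.
  x = charlie: open {charlie} ∋ x has {charlie} ∩ (A ∖ {charlie}) = ∅, so x is NOT a limit point.
Collecting: A' = ∅.


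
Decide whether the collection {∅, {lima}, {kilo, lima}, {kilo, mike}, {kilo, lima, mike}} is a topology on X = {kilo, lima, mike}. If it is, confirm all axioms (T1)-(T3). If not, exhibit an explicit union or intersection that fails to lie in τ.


τ is NOT a topology on X.

Axiom (T1): ∅ ∈ τ? Yes; X ∈ τ? Yes.
Axiom (T2/T3): check pairwise unions and intersections of members of τ.
Counterexample for (T3): {kilo, lima} ∩ {kilo, mike} = {kilo} ∉ τ. Therefore τ is NOT a topology.


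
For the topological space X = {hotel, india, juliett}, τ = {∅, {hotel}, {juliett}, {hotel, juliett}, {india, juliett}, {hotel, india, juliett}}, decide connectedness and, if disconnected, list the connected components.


(X, τ) is disconnected; components = [{hotel}, {india, juliett}].

Find clopen sets (U ∈ τ with X ∖ U ∈ τ):
  U = ∅, X ∖ U = {hotel, india, juliett} — both open, so U is clopen.
  U = {hotel}, X ∖ U = {india, juliett} — both open, so U is clopen.
  U = {india, juliett}, X ∖ U = {hotel} — both open, so U is clopen.
  U = {hotel, india, juliett}, X ∖ U = ∅ — both open, so U is clopen.
Nontrivial clopen(s) exist: e.g. {hotel}. So (X, τ) is disconnected.
Compute connected components by grouping points that agree on all clopens:
  component: {hotel}
  component: {india, juliett}


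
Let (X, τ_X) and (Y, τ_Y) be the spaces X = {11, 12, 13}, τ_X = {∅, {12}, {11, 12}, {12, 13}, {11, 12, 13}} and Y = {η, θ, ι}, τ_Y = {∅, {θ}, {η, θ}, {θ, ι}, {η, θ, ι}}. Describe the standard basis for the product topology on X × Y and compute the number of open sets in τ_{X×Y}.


Basis B = {∅ × ∅, {12} × {θ}, {11, 12} × {θ}, {12} × {η, θ}, {12} × {θ, ι}, {12, 13} × {θ}, {11, 12, 13} × {θ}, {12} × {η, θ, ι}, {11, 12} × {η, θ}, {11, 12} × {θ, ι}, {12, 13} × {η, θ}, {12, 13} × {θ, ι}, {11, 12} × {η, θ, ι}, {11, 12, 13} × {η, θ}, {11, 12, 13} × {θ, ι}, {12, 13} × {η, θ, ι}, {11, 12, 13} × {η, θ, ι}}; |τ_{X×Y}| = 48.

Enumerate products U × V with U ∈ τ_X, V ∈ τ_Y (deduplicated):
  ∅ × ∅ = {} (∅)
  {12} × {θ} = {(12,θ)}
  {11, 12} × {θ} = {(11,θ), (12,θ)}
  {12} × {η, θ} = {(12,η), (12,θ)}
  {12} × {θ, ι} = {(12,θ), (12,ι)}
  {12, 13} × {θ} = {(12,θ), (13,θ)}
  {11, 12, 13} × {θ} = {(11,θ), (12,θ), (13,θ)}
  {12} × {η, θ, ι} = {(12,η), (12,θ), (12,ι)}
  {11, 12} × {η, θ} = {(11,η), (11,θ), (12,η), (12,θ)}
  {11, 12} × {θ, ι} = {(11,θ), (11,ι), (12,θ), (12,ι)}
  {12, 13} × {η, θ} = {(12,η), (12,θ), (13,η), (13,θ)}
  {12, 13} × {θ, ι} = {(12,θ), (12,ι), (13,θ), (13,ι)}
  {11, 12} × {η, θ, ι} = {(11,η), (11,θ), (11,ι), (12,η), (12,θ), (12,ι)}
  {11, 12, 13} × {η, θ} = {(11,η), (11,θ), (12,η), (12,θ), (13,η), (13,θ)}
  {11, 12, 13} × {θ, ι} = {(11,θ), (11,ι), (12,θ), (12,ι), (13,θ), (13,ι)}
  {12, 13} × {η, θ, ι} = {(12,η), (12,θ), (12,ι), (13,η), (13,θ), (13,ι)}
  {11, 12, 13} × {η, θ, ι} = {(11,η), (11,θ), (11,ι), (12,η), (12,θ), (12,ι), (13,η), (13,θ), (13,ι)}
These 17 distinct sets form the basis B.
Close under arbitrary unions to get τ_{X×Y}; counting gives |τ_{X×Y}| = 48.


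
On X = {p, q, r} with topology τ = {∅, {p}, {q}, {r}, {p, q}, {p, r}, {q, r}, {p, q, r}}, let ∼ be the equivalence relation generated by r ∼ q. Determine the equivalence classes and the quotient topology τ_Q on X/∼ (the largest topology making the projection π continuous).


X/∼ = {[p], [q=r]}; |τ_Q| = 4.

Equivalence classes: [p], [q=r].
Quotient map π: X → X/∼ sends p ↦ [p], q ↦ [q=r], r ↦ [q=r].
For each subset V ⊆ X/∼, compute π^{-1}(V) ⊆ X and check whether π^{-1}(V) ∈ τ. V is open in τ_Q iff π^{-1}(V) ∈ τ.
  V = {}: π^{-1}(V) = ∅ ∈ τ ✓.
  V = {[p]}: π^{-1}(V) = {p} ∈ τ ✓.
  V = {[q=r]}: π^{-1}(V) = {q, r} ∈ τ ✓.
  V = {[p], [q=r]}: π^{-1}(V) = {p, q, r} ∈ τ ✓.
Open sets in the quotient: τ_Q = {{}, {[p]}, {[q=r]}, {[p], [q=r]}} (4 elements).


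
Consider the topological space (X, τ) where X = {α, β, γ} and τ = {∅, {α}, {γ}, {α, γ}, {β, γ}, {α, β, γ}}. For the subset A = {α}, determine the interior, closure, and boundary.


int(A) = {α}, cl(A) = {α}, ∂A = ∅.

Closed sets in (X, τ) are complements of opens:
  closed(X, τ) = {∅, {α}, {β}, {α, β}, {β, γ}, {α, β, γ}}.
int(A) = ⋃ {U ∈ τ : U ⊆ A}. Opens contained in A: ∅, {α}.
Taking the union of these: int(A) = {α}.
cl(A) = ⋂ {C closed : A ⊆ C}. Closed sets containing A: {α}, {α, β}, {α, β, γ}.
Intersecting these: cl(A) = {α}.
∂A = cl(A) ∖ int(A) = {α} ∖ {α} = ∅.


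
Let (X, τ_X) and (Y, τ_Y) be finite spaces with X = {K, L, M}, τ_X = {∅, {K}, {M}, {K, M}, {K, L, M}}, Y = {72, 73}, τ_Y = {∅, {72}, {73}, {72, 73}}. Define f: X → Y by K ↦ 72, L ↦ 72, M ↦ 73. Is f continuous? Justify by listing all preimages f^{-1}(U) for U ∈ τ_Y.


f is NOT continuous.

Compute f^{-1}(U) for each U ∈ τ_Y:
  U = ∅: f^{-1}(U) = ∅ ∈ τ_X ✓.
  U = {72}: f^{-1}(U) = {K, L} ∉ τ_X ✗.
  U = {73}: f^{-1}(U) = {M} ∈ τ_X ✓.
  U = {72, 73}: f^{-1}(U) = {K, L, M} ∈ τ_X ✓.
Found U = {72} with f^{-1}(U) = {K, L} not in τ_X. Therefore f is NOT continuous.


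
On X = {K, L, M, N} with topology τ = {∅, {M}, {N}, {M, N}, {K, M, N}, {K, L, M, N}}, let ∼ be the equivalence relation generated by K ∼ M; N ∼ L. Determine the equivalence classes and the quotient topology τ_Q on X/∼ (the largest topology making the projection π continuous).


X/∼ = {[K=M], [L=N]}; |τ_Q| = 2.

Equivalence classes: [K=M], [L=N].
Quotient map π: X → X/∼ sends K ↦ [K=M], L ↦ [L=N], M ↦ [K=M], N ↦ [L=N].
For each subset V ⊆ X/∼, compute π^{-1}(V) ⊆ X and check whether π^{-1}(V) ∈ τ. V is open in τ_Q iff π^{-1}(V) ∈ τ.
  V = {}: π^{-1}(V) = ∅ ∈ τ ✓.
  V = {[K=M]}: π^{-1}(V) = {K, M} ∉ τ ✗.
  V = {[L=N]}: π^{-1}(V) = {L, N} ∉ τ ✗.
  V = {[K=M], [L=N]}: π^{-1}(V) = {K, L, M, N} ∈ τ ✓.
Open sets in the quotient: τ_Q = {{}, {[K=M], [L=N]}} (2 elements).


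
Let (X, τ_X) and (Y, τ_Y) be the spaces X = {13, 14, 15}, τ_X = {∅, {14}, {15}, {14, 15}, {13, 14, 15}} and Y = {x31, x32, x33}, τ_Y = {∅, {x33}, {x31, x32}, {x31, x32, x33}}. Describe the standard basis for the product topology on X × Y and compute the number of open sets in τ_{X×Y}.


Basis B = {∅ × ∅, {14} × {x33}, {15} × {x33}, {14} × {x31, x32}, {14, 15} × {x33}, {15} × {x31, x32}, {13, 14, 15} × {x33}, {14} × {x31, x32, x33}, {15} × {x31, x32, x33}, {14, 15} × {x31, x32}, {13, 14, 15} × {x31, x32}, {14, 15} × {x31, x32, x33}, {13, 14, 15} × {x31, x32, x33}}; |τ_{X×Y}| = 25.

Enumerate products U × V with U ∈ τ_X, V ∈ τ_Y (deduplicated):
  ∅ × ∅ = {} (∅)
  {14} × {x33} = {(14,x33)}
  {15} × {x33} = {(15,x33)}
  {14} × {x31, x32} = {(14,x31), (14,x32)}
  {14, 15} × {x33} = {(14,x33), (15,x33)}
  {15} × {x31, x32} = {(15,x31), (15,x32)}
  {13, 14, 15} × {x33} = {(13,x33), (14,x33), (15,x33)}
  {14} × {x31, x32, x33} = {(14,x31), (14,x32), (14,x33)}
  {15} × {x31, x32, x33} = {(15,x31), (15,x32), (15,x33)}
  {14, 15} × {x31, x32} = {(14,x31), (14,x32), (15,x31), (15,x32)}
  {13, 14, 15} × {x31, x32} = {(13,x31), (13,x32), (14,x31), (14,x32), (15,x31), (15,x32)}
  {14, 15} × {x31, x32, x33} = {(14,x31), (14,x32), (14,x33), (15,x31), (15,x32), (15,x33)}
  {13, 14, 15} × {x31, x32, x33} = {(13,x31), (13,x32), (13,x33), (14,x31), (14,x32), (14,x33), (15,x31), (15,x32), (15,x33)}
These 13 distinct sets form the basis B.
Close under arbitrary unions to get τ_{X×Y}; counting gives |τ_{X×Y}| = 25.


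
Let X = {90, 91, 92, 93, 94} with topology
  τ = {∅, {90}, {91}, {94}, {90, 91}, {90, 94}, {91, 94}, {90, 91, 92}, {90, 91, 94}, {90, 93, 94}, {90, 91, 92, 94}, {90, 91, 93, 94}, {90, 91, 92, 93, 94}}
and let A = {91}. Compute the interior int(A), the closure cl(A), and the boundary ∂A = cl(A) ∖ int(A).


int(A) = {91}, cl(A) = {91, 92}, ∂A = {92}.

Closed sets in (X, τ) are complements of opens:
  closed(X, τ) = {∅, {92}, {93}, {91, 92}, {92, 93}, {93, 94}, {90, 92, 93}, {91, 92, 93}, {92, 93, 94}, {90, 91, 92, 93}, {90, 92, 93, 94}, {91, 92, 93, 94}, {90, 91, 92, 93, 94}}.
int(A) = ⋃ {U ∈ τ : U ⊆ A}. Opens contained in A: ∅, {91}.
Taking the union of these: int(A) = {91}.
cl(A) = ⋂ {C closed : A ⊆ C}. Closed sets containing A: {91, 92}, {91, 92, 93}, {90, 91, 92, 93}, {91, 92, 93, 94}, {90, 91, 92, 93, 94}.
Intersecting these: cl(A) = {91, 92}.
∂A = cl(A) ∖ int(A) = {91, 92} ∖ {91} = {92}.


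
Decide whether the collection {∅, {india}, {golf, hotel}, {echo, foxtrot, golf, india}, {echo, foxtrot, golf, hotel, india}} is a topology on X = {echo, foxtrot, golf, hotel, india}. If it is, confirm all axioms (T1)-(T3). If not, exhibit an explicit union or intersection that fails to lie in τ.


τ is NOT a topology on X.

Axiom (T1): ∅ ∈ τ? Yes; X ∈ τ? Yes.
Axiom (T2/T3): check pairwise unions and intersections of members of τ.
Counterexample for (T2): {india} ∪ {golf, hotel} = {golf, hotel, india} ∉ τ. Therefore τ is NOT a topology.


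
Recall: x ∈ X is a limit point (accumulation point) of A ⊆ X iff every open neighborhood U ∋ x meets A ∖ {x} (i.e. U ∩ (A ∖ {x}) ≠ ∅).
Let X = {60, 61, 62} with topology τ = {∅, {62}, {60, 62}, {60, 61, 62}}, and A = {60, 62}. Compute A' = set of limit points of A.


A' = {60, 61}

For each x ∈ X, list the open sets U ∈ τ with x ∈ U, then check whether U ∩ (A ∖ {x}) ≠ ∅ for every such U.
  x = 60: opens ∋ x are {60, 62}, {60, 61, 62}; each meets A ∖ {60}, so x IS a limit point.
  x = 61: opens ∋ x are {60, 61, 62}; each meets A ∖ {61}, so x IS a limit point.
  x = 62: open {62} ∋ x has {62} ∩ (A ∖ {62}) = ∅, so x is NOT a limit point.
Collecting: A' = {60, 61}.


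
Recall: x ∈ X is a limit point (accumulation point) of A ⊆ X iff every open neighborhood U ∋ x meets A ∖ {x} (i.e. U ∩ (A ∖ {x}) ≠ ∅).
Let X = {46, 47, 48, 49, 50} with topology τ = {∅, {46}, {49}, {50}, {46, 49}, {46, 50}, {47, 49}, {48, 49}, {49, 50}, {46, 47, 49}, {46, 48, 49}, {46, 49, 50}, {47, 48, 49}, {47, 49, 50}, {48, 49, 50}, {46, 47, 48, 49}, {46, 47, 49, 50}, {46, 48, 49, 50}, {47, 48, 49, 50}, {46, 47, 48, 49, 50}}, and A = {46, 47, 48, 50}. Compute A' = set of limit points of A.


A' = ∅

For each x ∈ X, list the open sets U ∈ τ with x ∈ U, then check whether U ∩ (A ∖ {x}) ≠ ∅ for every such U.
  x = 46: open {46} ∋ x has {46} ∩ (A ∖ {46}) = ∅, so x is NOT a limit point.
  x = 47: open {47, 49} ∋ x has {47, 49} ∩ (A ∖ {47}) = ∅, so x is NOT a limit point.
  x = 48: open {48, 49} ∋ x has {48, 49} ∩ (A ∖ {48}) = ∅, so x is NOT a limit point.
  x = 49: open {49} ∋ x has {49} ∩ (A ∖ {49}) = ∅, so x is NOT a limit point.
  x = 50: open {50} ∋ x has {50} ∩ (A ∖ {50}) = ∅, so x is NOT a limit point.
Collecting: A' = ∅.


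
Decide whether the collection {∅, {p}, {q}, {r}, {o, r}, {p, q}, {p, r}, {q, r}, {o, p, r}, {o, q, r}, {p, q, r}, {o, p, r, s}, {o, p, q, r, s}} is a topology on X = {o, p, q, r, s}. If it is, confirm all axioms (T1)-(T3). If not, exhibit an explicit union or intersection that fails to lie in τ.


τ is NOT a topology on X.

Axiom (T1): ∅ ∈ τ? Yes; X ∈ τ? Yes.
Axiom (T2/T3): check pairwise unions and intersections of members of τ.
Counterexample for (T2): {p} ∪ {o, q, r} = {o, p, q, r} ∉ τ. Therefore τ is NOT a topology.


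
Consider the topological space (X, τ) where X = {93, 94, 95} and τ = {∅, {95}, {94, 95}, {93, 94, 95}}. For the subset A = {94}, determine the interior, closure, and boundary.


int(A) = ∅, cl(A) = {93, 94}, ∂A = {93, 94}.

Closed sets in (X, τ) are complements of opens:
  closed(X, τ) = {∅, {93}, {93, 94}, {93, 94, 95}}.
int(A) = ⋃ {U ∈ τ : U ⊆ A}. Opens contained in A: ∅.
Taking the union of these: int(A) = ∅.
cl(A) = ⋂ {C closed : A ⊆ C}. Closed sets containing A: {93, 94}, {93, 94, 95}.
Intersecting these: cl(A) = {93, 94}.
∂A = cl(A) ∖ int(A) = {93, 94} ∖ ∅ = {93, 94}.


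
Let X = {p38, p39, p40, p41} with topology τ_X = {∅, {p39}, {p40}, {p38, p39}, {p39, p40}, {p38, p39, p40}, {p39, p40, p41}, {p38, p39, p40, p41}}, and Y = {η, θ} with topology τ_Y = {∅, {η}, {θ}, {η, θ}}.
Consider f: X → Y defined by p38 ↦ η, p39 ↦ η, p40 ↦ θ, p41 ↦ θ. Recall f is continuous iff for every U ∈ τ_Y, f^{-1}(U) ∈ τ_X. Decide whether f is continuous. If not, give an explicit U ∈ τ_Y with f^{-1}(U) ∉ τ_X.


f is NOT continuous.

Compute f^{-1}(U) for each U ∈ τ_Y:
  U = ∅: f^{-1}(U) = ∅ ∈ τ_X ✓.
  U = {η}: f^{-1}(U) = {p38, p39} ∈ τ_X ✓.
  U = {θ}: f^{-1}(U) = {p40, p41} ∉ τ_X ✗.
  U = {η, θ}: f^{-1}(U) = {p38, p39, p40, p41} ∈ τ_X ✓.
Found U = {θ} with f^{-1}(U) = {p40, p41} not in τ_X. Therefore f is NOT continuous.


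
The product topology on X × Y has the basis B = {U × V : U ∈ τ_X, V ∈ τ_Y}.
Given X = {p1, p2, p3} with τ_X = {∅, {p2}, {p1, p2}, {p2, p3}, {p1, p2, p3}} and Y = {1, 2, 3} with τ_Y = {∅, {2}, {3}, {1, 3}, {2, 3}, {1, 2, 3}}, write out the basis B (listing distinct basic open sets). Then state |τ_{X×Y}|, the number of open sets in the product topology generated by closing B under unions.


Basis B = {∅ × ∅, {p2} × {2}, {p2} × {3}, {p1, p2} × {2}, {p1, p2} × {3}, {p2} × {1, 3}, {p2} × {2, 3}, {p2, p3} × {2}, {p2, p3} × {3}, {p1, p2, p3} × {2}, {p1, p2, p3} × {3}, {p2} × {1, 2, 3}, {p1, p2} × {1, 3}, {p1, p2} × {2, 3}, {p2, p3} × {1, 3}, {p2, p3} × {2, 3}, {p1, p2} × {1, 2, 3}, {p1, p2, p3} × {1, 3}, {p1, p2, p3} × {2, 3}, {p2, p3} × {1, 2, 3}, {p1, p2, p3} × {1, 2, 3}}; |τ_{X×Y}| = 70.

Enumerate products U × V with U ∈ τ_X, V ∈ τ_Y (deduplicated):
  ∅ × ∅ = {} (∅)
  {p2} × {2} = {(p2,2)}
  {p2} × {3} = {(p2,3)}
  {p1, p2} × {2} = {(p1,2), (p2,2)}
  {p1, p2} × {3} = {(p1,3), (p2,3)}
  {p2} × {1, 3} = {(p2,1), (p2,3)}
  {p2} × {2, 3} = {(p2,2), (p2,3)}
  {p2, p3} × {2} = {(p2,2), (p3,2)}
  {p2, p3} × {3} = {(p2,3), (p3,3)}
  {p1, p2, p3} × {2} = {(p1,2), (p2,2), (p3,2)}
  {p1, p2, p3} × {3} = {(p1,3), (p2,3), (p3,3)}
  {p2} × {1, 2, 3} = {(p2,1), (p2,2), (p2,3)}
  {p1, p2} × {1, 3} = {(p1,1), (p1,3), (p2,1), (p2,3)}
  {p1, p2} × {2, 3} = {(p1,2), (p1,3), (p2,2), (p2,3)}
  {p2, p3} × {1, 3} = {(p2,1), (p2,3), (p3,1), (p3,3)}
  {p2, p3} × {2, 3} = {(p2,2), (p2,3), (p3,2), (p3,3)}
  {p1, p2} × {1, 2, 3} = {(p1,1), (p1,2), (p1,3), (p2,1), (p2,2), (p2,3)}
  {p1, p2, p3} × {1, 3} = {(p1,1), (p1,3), (p2,1), (p2,3), (p3,1), (p3,3)}
  {p1, p2, p3} × {2, 3} = {(p1,2), (p1,3), (p2,2), (p2,3), (p3,2), (p3,3)}
  {p2, p3} × {1, 2, 3} = {(p2,1), (p2,2), (p2,3), (p3,1), (p3,2), (p3,3)}
  {p1, p2, p3} × {1, 2, 3} = {(p1,1), (p1,2), (p1,3), (p2,1), (p2,2), (p2,3), (p3,1), (p3,2), (p3,3)}
These 21 distinct sets form the basis B.
Close under arbitrary unions to get τ_{X×Y}; counting gives |τ_{X×Y}| = 70.


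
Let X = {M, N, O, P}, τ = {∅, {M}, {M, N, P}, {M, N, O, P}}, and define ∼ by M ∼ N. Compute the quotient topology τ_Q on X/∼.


X/∼ = {[M=N], [O], [P]}; |τ_Q| = 3.

Equivalence classes: [M=N], [O], [P].
Quotient map π: X → X/∼ sends M ↦ [M=N], N ↦ [M=N], O ↦ [O], P ↦ [P].
For each subset V ⊆ X/∼, compute π^{-1}(V) ⊆ X and check whether π^{-1}(V) ∈ τ. V is open in τ_Q iff π^{-1}(V) ∈ τ.
  V = {}: π^{-1}(V) = ∅ ∈ τ ✓.
  V = {[M=N]}: π^{-1}(V) = {M, N} ∉ τ ✗.
  V = {[O]}: π^{-1}(V) = {O} ∉ τ ✗.
  V = {[M=N], [O]}: π^{-1}(V) = {M, N, O} ∉ τ ✗.
  V = {[P]}: π^{-1}(V) = {P} ∉ τ ✗.
  V = {[M=N], [P]}: π^{-1}(V) = {M, N, P} ∈ τ ✓.
  V = {[O], [P]}: π^{-1}(V) = {O, P} ∉ τ ✗.
  V = {[M=N], [O], [P]}: π^{-1}(V) = {M, N, O, P} ∈ τ ✓.
Open sets in the quotient: τ_Q = {{}, {[M=N], [P]}, {[M=N], [O], [P]}} (3 elements).


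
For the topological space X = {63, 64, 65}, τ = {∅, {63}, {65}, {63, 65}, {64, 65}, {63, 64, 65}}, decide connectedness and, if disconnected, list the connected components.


(X, τ) is disconnected; components = [{63}, {64, 65}].

Find clopen sets (U ∈ τ with X ∖ U ∈ τ):
  U = ∅, X ∖ U = {63, 64, 65} — both open, so U is clopen.
  U = {63}, X ∖ U = {64, 65} — both open, so U is clopen.
  U = {64, 65}, X ∖ U = {63} — both open, so U is clopen.
  U = {63, 64, 65}, X ∖ U = ∅ — both open, so U is clopen.
Nontrivial clopen(s) exist: e.g. {64, 65}. So (X, τ) is disconnected.
Compute connected components by grouping points that agree on all clopens:
  component: {63}
  component: {64, 65}


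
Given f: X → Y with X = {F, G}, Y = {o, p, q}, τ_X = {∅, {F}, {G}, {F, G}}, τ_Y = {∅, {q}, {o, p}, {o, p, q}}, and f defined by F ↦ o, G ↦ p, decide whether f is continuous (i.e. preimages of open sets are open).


f IS continuous.

Compute f^{-1}(U) for each U ∈ τ_Y:
  U = ∅: f^{-1}(U) = ∅ ∈ τ_X ✓.
  U = {q}: f^{-1}(U) = ∅ ∈ τ_X ✓.
  U = {o, p}: f^{-1}(U) = {F, G} ∈ τ_X ✓.
  U = {o, p, q}: f^{-1}(U) = {F, G} ∈ τ_X ✓.
Every preimage lies in τ_X, so f IS continuous.


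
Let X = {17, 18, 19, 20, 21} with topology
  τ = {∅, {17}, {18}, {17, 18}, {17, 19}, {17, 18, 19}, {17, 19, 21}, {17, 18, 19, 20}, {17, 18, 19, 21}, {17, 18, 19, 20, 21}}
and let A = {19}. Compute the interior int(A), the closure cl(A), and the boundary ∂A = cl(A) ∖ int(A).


int(A) = ∅, cl(A) = {19, 20, 21}, ∂A = {19, 20, 21}.

Closed sets in (X, τ) are complements of opens:
  closed(X, τ) = {∅, {20}, {21}, {18, 20}, {20, 21}, {18, 20, 21}, {19, 20, 21}, {17, 19, 20, 21}, {18, 19, 20, 21}, {17, 18, 19, 20, 21}}.
int(A) = ⋃ {U ∈ τ : U ⊆ A}. Opens contained in A: ∅.
Taking the union of these: int(A) = ∅.
cl(A) = ⋂ {C closed : A ⊆ C}. Closed sets containing A: {19, 20, 21}, {17, 19, 20, 21}, {18, 19, 20, 21}, {17, 18, 19, 20, 21}.
Intersecting these: cl(A) = {19, 20, 21}.
∂A = cl(A) ∖ int(A) = {19, 20, 21} ∖ ∅ = {19, 20, 21}.


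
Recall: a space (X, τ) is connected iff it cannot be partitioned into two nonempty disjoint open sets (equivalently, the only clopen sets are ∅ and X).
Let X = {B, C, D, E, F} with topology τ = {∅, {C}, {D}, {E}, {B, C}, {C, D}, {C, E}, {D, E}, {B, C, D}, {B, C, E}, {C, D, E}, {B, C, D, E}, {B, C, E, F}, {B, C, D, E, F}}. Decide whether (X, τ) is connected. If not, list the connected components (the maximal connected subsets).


(X, τ) is disconnected; components = [{D}, {B, C, E, F}].

Find clopen sets (U ∈ τ with X ∖ U ∈ τ):
  U = ∅, X ∖ U = {B, C, D, E, F} — both open, so U is clopen.
  U = {D}, X ∖ U = {B, C, E, F} — both open, so U is clopen.
  U = {B, C, E, F}, X ∖ U = {D} — both open, so U is clopen.
  U = {B, C, D, E, F}, X ∖ U = ∅ — both open, so U is clopen.
Nontrivial clopen(s) exist: e.g. {D}. So (X, τ) is disconnected.
Compute connected components by grouping points that agree on all clopens:
  component: {D}
  component: {B, C, E, F}


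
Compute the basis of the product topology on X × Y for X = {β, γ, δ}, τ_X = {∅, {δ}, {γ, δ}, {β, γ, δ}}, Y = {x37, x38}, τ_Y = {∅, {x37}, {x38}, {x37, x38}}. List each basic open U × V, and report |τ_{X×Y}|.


Basis B = {∅ × ∅, {δ} × {x37}, {δ} × {x38}, {γ, δ} × {x37}, {γ, δ} × {x38}, {δ} × {x37, x38}, {β, γ, δ} × {x37}, {β, γ, δ} × {x38}, {γ, δ} × {x37, x38}, {β, γ, δ} × {x37, x38}}; |τ_{X×Y}| = 16.

Enumerate products U × V with U ∈ τ_X, V ∈ τ_Y (deduplicated):
  ∅ × ∅ = {} (∅)
  {δ} × {x37} = {(δ,x37)}
  {δ} × {x38} = {(δ,x38)}
  {γ, δ} × {x37} = {(γ,x37), (δ,x37)}
  {γ, δ} × {x38} = {(γ,x38), (δ,x38)}
  {δ} × {x37, x38} = {(δ,x37), (δ,x38)}
  {β, γ, δ} × {x37} = {(β,x37), (γ,x37), (δ,x37)}
  {β, γ, δ} × {x38} = {(β,x38), (γ,x38), (δ,x38)}
  {γ, δ} × {x37, x38} = {(γ,x37), (γ,x38), (δ,x37), (δ,x38)}
  {β, γ, δ} × {x37, x38} = {(β,x37), (β,x38), (γ,x37), (γ,x38), (δ,x37), (δ,x38)}
These 10 distinct sets form the basis B.
Close under arbitrary unions to get τ_{X×Y}; counting gives |τ_{X×Y}| = 16.


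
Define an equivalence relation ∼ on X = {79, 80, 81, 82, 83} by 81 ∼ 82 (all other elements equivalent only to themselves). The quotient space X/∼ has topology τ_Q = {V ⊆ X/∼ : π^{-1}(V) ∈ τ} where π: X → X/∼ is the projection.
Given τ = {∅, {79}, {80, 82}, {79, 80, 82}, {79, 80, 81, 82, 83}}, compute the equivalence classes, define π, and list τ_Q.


X/∼ = {[79], [80], [81=82], [83]}; |τ_Q| = 3.

Equivalence classes: [79], [80], [81=82], [83].
Quotient map π: X → X/∼ sends 79 ↦ [79], 80 ↦ [80], 81 ↦ [81=82], 82 ↦ [81=82], 83 ↦ [83].
For each subset V ⊆ X/∼, compute π^{-1}(V) ⊆ X and check whether π^{-1}(V) ∈ τ. V is open in τ_Q iff π^{-1}(V) ∈ τ.
  V = {}: π^{-1}(V) = ∅ ∈ τ ✓.
  V = {[79]}: π^{-1}(V) = {79} ∈ τ ✓.
  V = {[80]}: π^{-1}(V) = {80} ∉ τ ✗.
  V = {[79], [80]}: π^{-1}(V) = {79, 80} ∉ τ ✗.
  V = {[81=82]}: π^{-1}(V) = {81, 82} ∉ τ ✗.
  V = {[79], [81=82]}: π^{-1}(V) = {79, 81, 82} ∉ τ ✗.
  V = {[80], [81=82]}: π^{-1}(V) = {80, 81, 82} ∉ τ ✗.
  V = {[79], [80], [81=82]}: π^{-1}(V) = {79, 80, 81, 82} ∉ τ ✗.
  V = {[83]}: π^{-1}(V) = {83} ∉ τ ✗.
  V = {[79], [83]}: π^{-1}(V) = {79, 83} ∉ τ ✗.
  V = {[80], [83]}: π^{-1}(V) = {80, 83} ∉ τ ✗.
  V = {[79], [80], [83]}: π^{-1}(V) = {79, 80, 83} ∉ τ ✗.
  V = {[81=82], [83]}: π^{-1}(V) = {81, 82, 83} ∉ τ ✗.
  V = {[79], [81=82], [83]}: π^{-1}(V) = {79, 81, 82, 83} ∉ τ ✗.
  V = {[80], [81=82], [83]}: π^{-1}(V) = {80, 81, 82, 83} ∉ τ ✗.
  V = {[79], [80], [81=82], [83]}: π^{-1}(V) = {79, 80, 81, 82, 83} ∈ τ ✓.
Open sets in the quotient: τ_Q = {{}, {[79]}, {[79], [80], [81=82], [83]}} (3 elements).


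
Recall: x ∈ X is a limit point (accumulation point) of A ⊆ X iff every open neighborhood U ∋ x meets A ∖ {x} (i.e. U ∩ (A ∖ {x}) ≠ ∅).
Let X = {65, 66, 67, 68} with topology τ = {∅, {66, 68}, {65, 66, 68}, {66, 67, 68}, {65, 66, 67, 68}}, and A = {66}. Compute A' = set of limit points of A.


A' = {65, 67, 68}

For each x ∈ X, list the open sets U ∈ τ with x ∈ U, then check whether U ∩ (A ∖ {x}) ≠ ∅ for every such U.
  x = 65: opens ∋ x are {65, 66, 68}, {65, 66, 67, 68}; each meets A ∖ {65}, so x IS a limit point.
  x = 66: open {66, 68} ∋ x has {66, 68} ∩ (A ∖ {66}) = ∅, so x is NOT a limit point.
  x = 67: opens ∋ x are {66, 67, 68}, {65, 66, 67, 68}; each meets A ∖ {67}, so x IS a limit point.
  x = 68: opens ∋ x are {66, 68}, {65, 66, 68}, {66, 67, 68}, {65, 66, 67, 68}; each meets A ∖ {68}, so x IS a limit point.
Collecting: A' = {65, 67, 68}.


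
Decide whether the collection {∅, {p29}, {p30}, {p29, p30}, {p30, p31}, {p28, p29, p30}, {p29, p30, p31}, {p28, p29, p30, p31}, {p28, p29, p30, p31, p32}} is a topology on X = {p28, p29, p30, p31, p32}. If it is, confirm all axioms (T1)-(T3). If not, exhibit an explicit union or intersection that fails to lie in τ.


τ IS a topology on X.

Axiom (T1): ∅ ∈ τ? Yes; X ∈ τ? Yes.
Axiom (T2/T3): check pairwise unions and intersections of members of τ.
All pairwise intersections and unions checked — each lies in τ. Therefore τ satisfies (T1), (T2), (T3): it IS a topology on X.


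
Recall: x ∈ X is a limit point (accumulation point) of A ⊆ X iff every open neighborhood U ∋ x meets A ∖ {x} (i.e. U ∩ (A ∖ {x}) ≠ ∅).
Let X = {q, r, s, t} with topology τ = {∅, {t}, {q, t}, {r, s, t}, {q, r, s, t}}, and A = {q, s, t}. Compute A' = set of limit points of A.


A' = {q, r, s}

For each x ∈ X, list the open sets U ∈ τ with x ∈ U, then check whether U ∩ (A ∖ {x}) ≠ ∅ for every such U.
  x = q: opens ∋ x are {q, t}, {q, r, s, t}; each meets A ∖ {q}, so x IS a limit point.
  x = r: opens ∋ x are {r, s, t}, {q, r, s, t}; each meets A ∖ {r}, so x IS a limit point.
  x = s: opens ∋ x are {r, s, t}, {q, r, s, t}; each meets A ∖ {s}, so x IS a limit point.
  x = t: open {t} ∋ x has {t} ∩ (A ∖ {t}) = ∅, so x is NOT a limit point.
Collecting: A' = {q, r, s}.


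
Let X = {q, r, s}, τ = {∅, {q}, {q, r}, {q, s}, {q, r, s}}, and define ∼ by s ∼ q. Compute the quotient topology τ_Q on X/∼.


X/∼ = {[q=s], [r]}; |τ_Q| = 3.

Equivalence classes: [q=s], [r].
Quotient map π: X → X/∼ sends q ↦ [q=s], r ↦ [r], s ↦ [q=s].
For each subset V ⊆ X/∼, compute π^{-1}(V) ⊆ X and check whether π^{-1}(V) ∈ τ. V is open in τ_Q iff π^{-1}(V) ∈ τ.
  V = {}: π^{-1}(V) = ∅ ∈ τ ✓.
  V = {[q=s]}: π^{-1}(V) = {q, s} ∈ τ ✓.
  V = {[r]}: π^{-1}(V) = {r} ∉ τ ✗.
  V = {[q=s], [r]}: π^{-1}(V) = {q, r, s} ∈ τ ✓.
Open sets in the quotient: τ_Q = {{}, {[q=s]}, {[q=s], [r]}} (3 elements).


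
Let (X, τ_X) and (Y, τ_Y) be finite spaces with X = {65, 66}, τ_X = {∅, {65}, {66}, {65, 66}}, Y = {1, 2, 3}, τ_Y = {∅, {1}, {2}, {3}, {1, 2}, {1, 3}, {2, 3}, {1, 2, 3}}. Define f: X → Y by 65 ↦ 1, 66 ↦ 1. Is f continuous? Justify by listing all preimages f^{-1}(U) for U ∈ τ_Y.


f IS continuous.

Compute f^{-1}(U) for each U ∈ τ_Y:
  U = ∅: f^{-1}(U) = ∅ ∈ τ_X ✓.
  U = {1}: f^{-1}(U) = {65, 66} ∈ τ_X ✓.
  U = {2}: f^{-1}(U) = ∅ ∈ τ_X ✓.
  U = {3}: f^{-1}(U) = ∅ ∈ τ_X ✓.
  U = {1, 2}: f^{-1}(U) = {65, 66} ∈ τ_X ✓.
  U = {1, 3}: f^{-1}(U) = {65, 66} ∈ τ_X ✓.
  U = {2, 3}: f^{-1}(U) = ∅ ∈ τ_X ✓.
  U = {1, 2, 3}: f^{-1}(U) = {65, 66} ∈ τ_X ✓.
Every preimage lies in τ_X, so f IS continuous.


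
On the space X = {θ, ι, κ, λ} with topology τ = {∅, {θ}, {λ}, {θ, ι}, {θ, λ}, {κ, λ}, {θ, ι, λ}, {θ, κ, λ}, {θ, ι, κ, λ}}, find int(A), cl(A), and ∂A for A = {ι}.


int(A) = ∅, cl(A) = {ι}, ∂A = {ι}.

Closed sets in (X, τ) are complements of opens:
  closed(X, τ) = {∅, {ι}, {κ}, {θ, ι}, {ι, κ}, {κ, λ}, {θ, ι, κ}, {ι, κ, λ}, {θ, ι, κ, λ}}.
int(A) = ⋃ {U ∈ τ : U ⊆ A}. Opens contained in A: ∅.
Taking the union of these: int(A) = ∅.
cl(A) = ⋂ {C closed : A ⊆ C}. Closed sets containing A: {ι}, {θ, ι}, {ι, κ}, {θ, ι, κ}, {ι, κ, λ}, {θ, ι, κ, λ}.
Intersecting these: cl(A) = {ι}.
∂A = cl(A) ∖ int(A) = {ι} ∖ ∅ = {ι}.


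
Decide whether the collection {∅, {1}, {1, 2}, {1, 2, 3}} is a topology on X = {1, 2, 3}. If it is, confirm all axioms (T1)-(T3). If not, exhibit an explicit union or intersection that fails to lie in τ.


τ IS a topology on X.

Axiom (T1): ∅ ∈ τ? Yes; X ∈ τ? Yes.
Axiom (T2/T3): check pairwise unions and intersections of members of τ.
All pairwise intersections and unions checked — each lies in τ. Therefore τ satisfies (T1), (T2), (T3): it IS a topology on X.


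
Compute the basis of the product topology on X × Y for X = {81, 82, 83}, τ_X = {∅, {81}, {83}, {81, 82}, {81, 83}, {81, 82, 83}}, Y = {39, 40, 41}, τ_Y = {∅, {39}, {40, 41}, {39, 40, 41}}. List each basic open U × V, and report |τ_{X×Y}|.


Basis B = {∅ × ∅, {81} × {39}, {83} × {39}, {81, 82} × {39}, {81, 83} × {39}, {81} × {40, 41}, {83} × {40, 41}, {81} × {39, 40, 41}, {81, 82, 83} × {39}, {83} × {39, 40, 41}, {81, 82} × {40, 41}, {81, 83} × {40, 41}, {81, 82} × {39, 40, 41}, {81, 83} × {39, 40, 41}, {81, 82, 83} × {40, 41}, {81, 82, 83} × {39, 40, 41}}; |τ_{X×Y}| = 36.

Enumerate products U × V with U ∈ τ_X, V ∈ τ_Y (deduplicated):
  ∅ × ∅ = {} (∅)
  {81} × {39} = {(81,39)}
  {83} × {39} = {(83,39)}
  {81, 82} × {39} = {(81,39), (82,39)}
  {81, 83} × {39} = {(81,39), (83,39)}
  {81} × {40, 41} = {(81,40), (81,41)}
  {83} × {40, 41} = {(83,40), (83,41)}
  {81} × {39, 40, 41} = {(81,39), (81,40), (81,41)}
  {81, 82, 83} × {39} = {(81,39), (82,39), (83,39)}
  {83} × {39, 40, 41} = {(83,39), (83,40), (83,41)}
  {81, 82} × {40, 41} = {(81,40), (81,41), (82,40), (82,41)}
  {81, 83} × {40, 41} = {(81,40), (81,41), (83,40), (83,41)}
  {81, 82} × {39, 40, 41} = {(81,39), (81,40), (81,41), (82,39), (82,40), (82,41)}
  {81, 83} × {39, 40, 41} = {(81,39), (81,40), (81,41), (83,39), (83,40), (83,41)}
  {81, 82, 83} × {40, 41} = {(81,40), (81,41), (82,40), (82,41), (83,40), (83,41)}
  {81, 82, 83} × {39, 40, 41} = {(81,39), (81,40), (81,41), (82,39), (82,40), (82,41), (83,39), (83,40), (83,41)}
These 16 distinct sets form the basis B.
Close under arbitrary unions to get τ_{X×Y}; counting gives |τ_{X×Y}| = 36.


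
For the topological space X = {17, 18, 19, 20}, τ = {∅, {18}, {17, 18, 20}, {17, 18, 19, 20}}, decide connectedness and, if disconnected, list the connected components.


(X, τ) is connected.

Find clopen sets (U ∈ τ with X ∖ U ∈ τ):
  U = ∅, X ∖ U = {17, 18, 19, 20} — both open, so U is clopen.
  U = {17, 18, 19, 20}, X ∖ U = ∅ — both open, so U is clopen.
Only trivial clopens (∅ and X) exist, so (X, τ) is connected.
Compute connected components by grouping points that agree on all clopens:
  component: {17, 18, 19, 20}


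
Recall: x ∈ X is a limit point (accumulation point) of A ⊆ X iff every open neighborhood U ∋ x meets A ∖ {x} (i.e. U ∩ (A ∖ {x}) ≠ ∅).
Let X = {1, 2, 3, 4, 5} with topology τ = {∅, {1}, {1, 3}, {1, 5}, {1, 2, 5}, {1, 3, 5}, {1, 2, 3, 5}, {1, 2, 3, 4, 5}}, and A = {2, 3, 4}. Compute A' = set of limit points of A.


A' = {4}

For each x ∈ X, list the open sets U ∈ τ with x ∈ U, then check whether U ∩ (A ∖ {x}) ≠ ∅ for every such U.
  x = 1: open {1} ∋ x has {1} ∩ (A ∖ {1}) = ∅, so x is NOT a limit point.
  x = 2: open {1, 2, 5} ∋ x has {1, 2, 5} ∩ (A ∖ {2}) = ∅, so x is NOT a limit point.
  x = 3: open {1, 3} ∋ x has {1, 3} ∩ (A ∖ {3}) = ∅, so x is NOT a limit point.
  x = 4: opens ∋ x are {1, 2, 3, 4, 5}; each meets A ∖ {4}, so x IS a limit point.
  x = 5: open {1, 5} ∋ x has {1, 5} ∩ (A ∖ {5}) = ∅, so x is NOT a limit point.
Collecting: A' = {4}.


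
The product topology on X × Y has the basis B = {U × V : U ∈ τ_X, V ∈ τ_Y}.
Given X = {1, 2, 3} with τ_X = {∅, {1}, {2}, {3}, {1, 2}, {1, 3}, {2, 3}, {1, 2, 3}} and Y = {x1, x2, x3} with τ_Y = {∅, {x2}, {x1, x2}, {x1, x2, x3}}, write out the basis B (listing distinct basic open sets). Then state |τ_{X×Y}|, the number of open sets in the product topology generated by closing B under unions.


Basis B = {∅ × ∅, {1} × {x2}, {2} × {x2}, {3} × {x2}, {1} × {x1, x2}, {1, 2} × {x2}, {1, 3} × {x2}, {2} × {x1, x2}, {2, 3} × {x2}, {3} × {x1, x2}, {1} × {x1, x2, x3}, {1, 2, 3} × {x2}, {2} × {x1, x2, x3}, {3} × {x1, x2, x3}, {1, 2} × {x1, x2}, {1, 3} × {x1, x2}, {2, 3} × {x1, x2}, {1, 2} × {x1, x2, x3}, {1, 3} × {x1, x2, x3}, {1, 2, 3} × {x1, x2}, {2, 3} × {x1, x2, x3}, {1, 2, 3} × {x1, x2, x3}}; |τ_{X×Y}| = 64.

Enumerate products U × V with U ∈ τ_X, V ∈ τ_Y (deduplicated):
  ∅ × ∅ = {} (∅)
  {1} × {x2} = {(1,x2)}
  {2} × {x2} = {(2,x2)}
  {3} × {x2} = {(3,x2)}
  {1} × {x1, x2} = {(1,x1), (1,x2)}
  {1, 2} × {x2} = {(1,x2), (2,x2)}
  {1, 3} × {x2} = {(1,x2), (3,x2)}
  {2} × {x1, x2} = {(2,x1), (2,x2)}
  {2, 3} × {x2} = {(2,x2), (3,x2)}
  {3} × {x1, x2} = {(3,x1), (3,x2)}
  {1} × {x1, x2, x3} = {(1,x1), (1,x2), (1,x3)}
  {1, 2, 3} × {x2} = {(1,x2), (2,x2), (3,x2)}
  {2} × {x1, x2, x3} = {(2,x1), (2,x2), (2,x3)}
  {3} × {x1, x2, x3} = {(3,x1), (3,x2), (3,x3)}
  {1, 2} × {x1, x2} = {(1,x1), (1,x2), (2,x1), (2,x2)}
  {1, 3} × {x1, x2} = {(1,x1), (1,x2), (3,x1), (3,x2)}
  {2, 3} × {x1, x2} = {(2,x1), (2,x2), (3,x1), (3,x2)}
  {1, 2} × {x1, x2, x3} = {(1,x1), (1,x2), (1,x3), (2,x1), (2,x2), (2,x3)}
  {1, 3} × {x1, x2, x3} = {(1,x1), (1,x2), (1,x3), (3,x1), (3,x2), (3,x3)}
  {1, 2, 3} × {x1, x2} = {(1,x1), (1,x2), (2,x1), (2,x2), (3,x1), (3,x2)}
  {2, 3} × {x1, x2, x3} = {(2,x1), (2,x2), (2,x3), (3,x1), (3,x2), (3,x3)}
  {1, 2, 3} × {x1, x2, x3} = {(1,x1), (1,x2), (1,x3), (2,x1), (2,x2), (2,x3), (3,x1), (3,x2), (3,x3)}
These 22 distinct sets form the basis B.
Close under arbitrary unions to get τ_{X×Y}; counting gives |τ_{X×Y}| = 64.


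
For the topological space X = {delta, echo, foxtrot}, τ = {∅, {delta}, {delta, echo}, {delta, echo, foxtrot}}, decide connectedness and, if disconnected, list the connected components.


(X, τ) is connected.

Find clopen sets (U ∈ τ with X ∖ U ∈ τ):
  U = ∅, X ∖ U = {delta, echo, foxtrot} — both open, so U is clopen.
  U = {delta, echo, foxtrot}, X ∖ U = ∅ — both open, so U is clopen.
Only trivial clopens (∅ and X) exist, so (X, τ) is connected.
Compute connected components by grouping points that agree on all clopens:
  component: {delta, echo, foxtrot}


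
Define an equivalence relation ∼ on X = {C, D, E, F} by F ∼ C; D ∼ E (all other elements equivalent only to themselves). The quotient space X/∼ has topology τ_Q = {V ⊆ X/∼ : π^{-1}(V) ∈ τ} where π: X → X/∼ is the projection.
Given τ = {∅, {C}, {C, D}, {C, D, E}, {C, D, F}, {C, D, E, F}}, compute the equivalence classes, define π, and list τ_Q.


X/∼ = {[C=F], [D=E]}; |τ_Q| = 2.

Equivalence classes: [C=F], [D=E].
Quotient map π: X → X/∼ sends C ↦ [C=F], D ↦ [D=E], E ↦ [D=E], F ↦ [C=F].
For each subset V ⊆ X/∼, compute π^{-1}(V) ⊆ X and check whether π^{-1}(V) ∈ τ. V is open in τ_Q iff π^{-1}(V) ∈ τ.
  V = {}: π^{-1}(V) = ∅ ∈ τ ✓.
  V = {[C=F]}: π^{-1}(V) = {C, F} ∉ τ ✗.
  V = {[D=E]}: π^{-1}(V) = {D, E} ∉ τ ✗.
  V = {[C=F], [D=E]}: π^{-1}(V) = {C, D, E, F} ∈ τ ✓.
Open sets in the quotient: τ_Q = {{}, {[C=F], [D=E]}} (2 elements).


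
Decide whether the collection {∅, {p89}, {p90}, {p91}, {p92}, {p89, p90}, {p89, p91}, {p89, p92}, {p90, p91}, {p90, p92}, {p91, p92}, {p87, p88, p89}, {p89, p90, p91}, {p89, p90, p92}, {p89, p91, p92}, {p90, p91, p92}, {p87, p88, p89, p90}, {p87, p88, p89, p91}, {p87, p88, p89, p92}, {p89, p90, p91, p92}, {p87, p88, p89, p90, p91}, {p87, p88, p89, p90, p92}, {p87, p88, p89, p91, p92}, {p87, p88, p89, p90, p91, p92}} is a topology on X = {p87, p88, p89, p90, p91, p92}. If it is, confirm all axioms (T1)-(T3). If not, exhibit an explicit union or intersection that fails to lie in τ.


τ IS a topology on X.

Axiom (T1): ∅ ∈ τ? Yes; X ∈ τ? Yes.
Axiom (T2/T3): check pairwise unions and intersections of members of τ.
All pairwise intersections and unions checked — each lies in τ. Therefore τ satisfies (T1), (T2), (T3): it IS a topology on X.
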